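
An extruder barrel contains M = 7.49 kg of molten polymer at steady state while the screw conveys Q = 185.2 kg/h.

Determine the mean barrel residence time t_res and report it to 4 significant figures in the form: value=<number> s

Throughput in SI: Q_s = 185.2 kg/h ÷ 3600 s/h = 0.0514444 kg/s
t_res = M / Q_s = 7.49 / 0.0514444 = 145.594 s

value=145.6 s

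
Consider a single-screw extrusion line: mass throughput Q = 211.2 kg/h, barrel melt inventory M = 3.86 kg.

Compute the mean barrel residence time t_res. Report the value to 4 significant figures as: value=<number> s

value=65.80 s

Convert throughput: Q = 211.2 kg/h = 211.2/3600 = 0.0586667 kg/s
Mean residence time: t_res = M/Q_s = 3.86 kg / 0.0586667 kg/s = 65.7955 s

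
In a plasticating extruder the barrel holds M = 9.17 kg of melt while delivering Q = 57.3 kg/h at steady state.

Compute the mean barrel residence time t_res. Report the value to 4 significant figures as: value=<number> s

value=576.1 s

Throughput in SI: Q_s = 57.3 kg/h ÷ 3600 s/h = 0.0159167 kg/s
Mean residence time: t_res = M/Q_s = 9.17 kg / 0.0159167 kg/s = 576.126 s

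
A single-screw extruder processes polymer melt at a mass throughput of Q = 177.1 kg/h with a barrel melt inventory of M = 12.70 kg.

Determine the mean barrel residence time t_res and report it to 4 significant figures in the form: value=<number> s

value=258.2 s

Throughput in SI: Q_s = 177.1 kg/h ÷ 3600 s/h = 0.0491944 kg/s
t_res = M / Q_s = 12.70 ÷ 0.0491944 = 258.159 s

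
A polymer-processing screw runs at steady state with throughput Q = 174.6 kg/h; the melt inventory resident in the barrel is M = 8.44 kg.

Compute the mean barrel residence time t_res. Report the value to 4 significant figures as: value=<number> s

Q_s = Q / 3600 = 174.6 / 3600 = 0.0485 kg/s
Mean residence time: t_res = M/Q_s = 8.44 kg / 0.0485 kg/s = 174.021 s

value=174.0 s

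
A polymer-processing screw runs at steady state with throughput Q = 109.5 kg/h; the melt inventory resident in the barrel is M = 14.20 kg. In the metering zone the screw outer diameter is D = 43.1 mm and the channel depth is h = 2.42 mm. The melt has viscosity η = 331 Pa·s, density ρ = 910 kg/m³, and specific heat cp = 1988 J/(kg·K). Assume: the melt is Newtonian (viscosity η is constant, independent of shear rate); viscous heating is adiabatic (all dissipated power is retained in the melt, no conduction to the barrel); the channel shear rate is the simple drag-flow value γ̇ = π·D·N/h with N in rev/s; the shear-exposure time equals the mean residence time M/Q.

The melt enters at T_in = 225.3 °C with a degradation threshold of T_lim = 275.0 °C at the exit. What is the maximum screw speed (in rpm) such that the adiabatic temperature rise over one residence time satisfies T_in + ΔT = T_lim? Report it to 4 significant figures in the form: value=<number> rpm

Q_s = Q / 3600 = 109.5 / 3600 = 0.0304167 kg/s
t_res = M / Q_s = 14.20 ÷ 0.0304167 = 466.849 s
Convert to metres: D = 0.0431 m, h = 0.00242 m
ΔT_a = T_lim − T_in = 275.0 − 225.3 = 49.7 K
γ̇_max² = ΔT_a·ρ·cp / (η·t_res) = [49.7 × 910 × 1988] / [331 × 466.849] = 581.848 s⁻²
γ̇_max = √581.848 = 24.1215 s⁻¹
N_max = γ̇_max h / (πD) = 24.1215·0.00242/(π·0.0431) = 0.431115 rev/s → ×60 = 25.8669 rpm

value=25.87 rpm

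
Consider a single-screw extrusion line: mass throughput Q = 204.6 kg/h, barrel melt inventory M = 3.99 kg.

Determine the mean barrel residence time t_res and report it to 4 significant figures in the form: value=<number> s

Convert throughput: Q = 204.6 kg/h = 204.6/3600 = 0.0568333 kg/s
t_res = M / Q_s = 3.99 ÷ 0.0568333 = 70.2053 s

value=70.21 s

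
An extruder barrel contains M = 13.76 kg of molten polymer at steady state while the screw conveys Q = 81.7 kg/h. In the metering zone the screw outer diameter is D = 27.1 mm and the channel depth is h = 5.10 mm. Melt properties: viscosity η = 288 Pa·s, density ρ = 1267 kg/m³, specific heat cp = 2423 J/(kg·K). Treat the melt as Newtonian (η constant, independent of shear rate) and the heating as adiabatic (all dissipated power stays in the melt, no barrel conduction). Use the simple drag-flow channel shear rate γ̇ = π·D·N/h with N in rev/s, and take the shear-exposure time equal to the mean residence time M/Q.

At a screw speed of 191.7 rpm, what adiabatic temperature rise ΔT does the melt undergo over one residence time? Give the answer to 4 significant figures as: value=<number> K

value=161.8 K

Throughput in SI: Q_s = 81.7 kg/h ÷ 3600 s/h = 0.0226944 kg/s
t_res = M / Q_s = 13.76 / 0.0226944 = 606.316 s
D = 27.1 mm = 0.0271 m;  h = 5.10 mm = 0.0051 m;  N = 191.7 rpm / 60 = 3.195 rev/s
γ̇ = π·D·N / h = π · 0.0271 · 3.195 / 0.0051 = 53.3359 s⁻¹
Adiabatic rise: ΔT = η γ̇² t_res / (ρ cp) = 288·(53.3359)²·606.316 / (1267·2423) = 161.808 K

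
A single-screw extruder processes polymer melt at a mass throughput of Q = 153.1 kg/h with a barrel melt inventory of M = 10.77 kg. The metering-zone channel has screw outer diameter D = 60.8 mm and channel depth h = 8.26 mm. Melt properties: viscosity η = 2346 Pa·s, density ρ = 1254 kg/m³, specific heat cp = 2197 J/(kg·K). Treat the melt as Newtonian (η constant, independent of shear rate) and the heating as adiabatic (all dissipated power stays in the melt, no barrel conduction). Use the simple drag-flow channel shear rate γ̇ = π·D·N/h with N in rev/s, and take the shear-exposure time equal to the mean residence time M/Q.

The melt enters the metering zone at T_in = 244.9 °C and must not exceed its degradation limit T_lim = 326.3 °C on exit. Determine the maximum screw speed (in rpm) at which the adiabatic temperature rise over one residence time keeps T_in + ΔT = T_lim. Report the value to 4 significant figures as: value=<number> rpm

Convert throughput: Q = 153.1 kg/h = 153.1/3600 = 0.0425278 kg/s
t_res = M / Q_s = 10.77 / 0.0425278 = 253.246 s
Geometry in SI: D = 60.8 mm → 0.0608 m, h = 8.26 mm → 0.00826 m
ΔT_a = T_lim − T_in = 326.3 °C − 244.9 °C = 81.4 K
Invert ΔT = ηγ̇²t_res/(ρcp) for γ̇: γ̇_max² = ΔT_a ρ cp / (η t_res) = 81.4·1254·2197 / (2346·253.246) = 377.469 s⁻²
γ̇_max = sqrt(377.469) = 19.4286 s⁻¹
Solve γ̇ = πDN/h for N: N_max = γ̇_max·h/(π·D) = 19.4286 × 0.00826 / (π × 0.0608) = 0.84017 rev/s = 50.4102 rpm

value=50.41 rpm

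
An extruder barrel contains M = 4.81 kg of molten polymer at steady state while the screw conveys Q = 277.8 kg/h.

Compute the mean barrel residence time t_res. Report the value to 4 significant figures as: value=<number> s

value=62.33 s

Convert throughput: Q = 277.8 kg/h = 277.8/3600 = 0.0771667 kg/s
Mean residence time: t_res = M/Q_s = 4.81 kg / 0.0771667 kg/s = 62.3326 s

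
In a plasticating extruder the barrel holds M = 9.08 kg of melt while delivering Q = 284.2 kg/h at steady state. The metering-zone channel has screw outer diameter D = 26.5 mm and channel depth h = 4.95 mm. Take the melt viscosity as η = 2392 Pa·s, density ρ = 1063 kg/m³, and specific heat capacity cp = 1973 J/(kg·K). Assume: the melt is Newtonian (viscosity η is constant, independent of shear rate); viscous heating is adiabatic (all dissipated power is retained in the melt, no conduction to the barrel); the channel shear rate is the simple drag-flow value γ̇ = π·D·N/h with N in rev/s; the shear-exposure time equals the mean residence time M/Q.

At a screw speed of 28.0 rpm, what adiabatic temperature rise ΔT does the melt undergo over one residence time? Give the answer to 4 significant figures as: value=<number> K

Convert throughput: Q = 284.2 kg/h = 284.2/3600 = 0.0789444 kg/s
t_res = M / Q_s = 9.08 / 0.0789444 = 115.018 s
D = 26.5 mm = 0.0265 m;  h = 4.95 mm = 0.00495 m;  N = 28.0 rpm / 60 = 0.466667 rev/s
γ̇ = π D N / h = (π)(0.0265)(0.466667) / 0.00495 = 7.84869 s⁻¹
ΔT = η·γ̇²·t_res / (ρ·cp) = 2392 · (7.84869)² · 115.018 / (1063 · 1973) = 8.0809 K

value=8.081 K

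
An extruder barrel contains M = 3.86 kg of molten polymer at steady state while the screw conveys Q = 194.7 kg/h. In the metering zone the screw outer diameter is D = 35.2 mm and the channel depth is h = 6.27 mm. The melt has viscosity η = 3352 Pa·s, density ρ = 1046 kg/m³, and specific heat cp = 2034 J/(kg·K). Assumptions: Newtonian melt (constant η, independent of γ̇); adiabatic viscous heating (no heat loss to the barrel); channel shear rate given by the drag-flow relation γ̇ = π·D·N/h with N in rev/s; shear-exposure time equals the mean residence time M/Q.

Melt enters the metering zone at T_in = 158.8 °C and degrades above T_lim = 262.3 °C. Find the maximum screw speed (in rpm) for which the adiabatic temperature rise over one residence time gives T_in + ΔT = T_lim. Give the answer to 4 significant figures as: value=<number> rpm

Throughput in SI: Q_s = 194.7 kg/h ÷ 3600 s/h = 0.0540833 kg/s
Mean residence time: t_res = M/Q_s = 3.86 kg / 0.0540833 kg/s = 71.3713 s
Geometry in SI: D = 35.2 mm → 0.0352 m, h = 6.27 mm → 0.00627 m
ΔT_a = T_lim − T_in = 262.3 °C − 158.8 °C = 103.5 K
Invert ΔT = ηγ̇²t_res/(ρcp) for γ̇: γ̇_max² = ΔT_a ρ cp / (η t_res) = 103.5·1046·2034 / (3352·71.3713) = 920.439 s⁻²
γ̇_max = √920.439 = 30.3387 s⁻¹
N_max = γ̇_max h / (πD) = 30.3387·0.00627/(π·0.0352) = 1.72017 rev/s → ×60 = 103.21 rpm

value=103.2 rpm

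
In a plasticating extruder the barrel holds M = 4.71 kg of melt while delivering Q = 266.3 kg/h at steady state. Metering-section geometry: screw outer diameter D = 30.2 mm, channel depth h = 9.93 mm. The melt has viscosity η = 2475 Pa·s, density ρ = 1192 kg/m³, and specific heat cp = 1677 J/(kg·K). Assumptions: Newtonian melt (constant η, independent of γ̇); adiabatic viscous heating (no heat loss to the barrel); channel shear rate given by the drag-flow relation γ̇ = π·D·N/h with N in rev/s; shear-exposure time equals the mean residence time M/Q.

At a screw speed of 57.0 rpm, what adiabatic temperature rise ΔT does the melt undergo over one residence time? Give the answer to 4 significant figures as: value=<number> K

Convert throughput: Q = 266.3 kg/h = 266.3/3600 = 0.0739722 kg/s
t_res = M / Q_s = 4.71 / 0.0739722 = 63.6725 s
Geometry in metres: D = 30.2 mm → 0.0302 m, h = 9.93 mm → 0.00993 m; screw speed N = 57.0 rpm = 0.95 rev/s
γ̇ = π D N / h = (π)(0.0302)(0.95) / 0.00993 = 9.07677 s⁻¹
Adiabatic rise: ΔT = η γ̇² t_res / (ρ cp) = 2475·(9.07677)²·63.6725 / (1192·1677) = 6.49502 K

value=6.495 K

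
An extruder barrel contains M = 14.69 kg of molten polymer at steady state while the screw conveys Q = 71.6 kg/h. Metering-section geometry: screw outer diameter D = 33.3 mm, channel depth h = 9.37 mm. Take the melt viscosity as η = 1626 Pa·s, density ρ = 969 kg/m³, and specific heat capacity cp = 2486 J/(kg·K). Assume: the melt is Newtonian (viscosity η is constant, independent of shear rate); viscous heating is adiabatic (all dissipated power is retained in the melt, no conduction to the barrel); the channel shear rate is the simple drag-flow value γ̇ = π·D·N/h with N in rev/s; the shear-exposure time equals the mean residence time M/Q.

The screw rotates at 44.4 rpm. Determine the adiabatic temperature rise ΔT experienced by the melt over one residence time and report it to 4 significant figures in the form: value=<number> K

Q_s = Q / 3600 = 71.6 / 3600 = 0.0198889 kg/s
t_res = M / Q_s = 14.69 ÷ 0.0198889 = 738.603 s
D = 33.3 mm = 0.0333 m;  h = 9.37 mm = 0.00937 m;  N = 44.4 rpm / 60 = 0.74 rev/s
γ̇ = π D N / h = (π)(0.0333)(0.74) / 0.00937 = 8.26202 s⁻¹
Adiabatic rise: ΔT = η γ̇² t_res / (ρ cp) = 1626·(8.26202)²·738.603 / (969·2486) = 34.0314 K

value=34.03 K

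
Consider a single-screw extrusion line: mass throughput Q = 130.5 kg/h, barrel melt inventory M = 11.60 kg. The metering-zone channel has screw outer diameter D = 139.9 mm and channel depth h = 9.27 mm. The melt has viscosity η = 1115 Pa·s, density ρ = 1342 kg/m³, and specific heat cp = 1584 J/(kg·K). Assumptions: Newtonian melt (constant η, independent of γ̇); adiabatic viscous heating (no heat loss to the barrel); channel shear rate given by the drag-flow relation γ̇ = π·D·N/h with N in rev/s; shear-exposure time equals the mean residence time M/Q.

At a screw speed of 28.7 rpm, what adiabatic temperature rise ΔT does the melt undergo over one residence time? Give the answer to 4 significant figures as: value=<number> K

Throughput in SI: Q_s = 130.5 kg/h ÷ 3600 s/h = 0.03625 kg/s
t_res = M / Q_s = 11.60 ÷ 0.03625 = 320 s
Convert to SI: D = 0.1399 m, h = 0.00927 m, N = 28.7/60 = 0.478333 rev/s
γ̇ = π·D·N / h = π · 0.1399 · 0.478333 / 0.00927 = 22.6787 s⁻¹
ΔT = η·γ̇²·t_res / (ρ·cp) = 1115 · (22.6787)² · 320 / (1342 · 1584) = 86.3285 K

value=86.33 K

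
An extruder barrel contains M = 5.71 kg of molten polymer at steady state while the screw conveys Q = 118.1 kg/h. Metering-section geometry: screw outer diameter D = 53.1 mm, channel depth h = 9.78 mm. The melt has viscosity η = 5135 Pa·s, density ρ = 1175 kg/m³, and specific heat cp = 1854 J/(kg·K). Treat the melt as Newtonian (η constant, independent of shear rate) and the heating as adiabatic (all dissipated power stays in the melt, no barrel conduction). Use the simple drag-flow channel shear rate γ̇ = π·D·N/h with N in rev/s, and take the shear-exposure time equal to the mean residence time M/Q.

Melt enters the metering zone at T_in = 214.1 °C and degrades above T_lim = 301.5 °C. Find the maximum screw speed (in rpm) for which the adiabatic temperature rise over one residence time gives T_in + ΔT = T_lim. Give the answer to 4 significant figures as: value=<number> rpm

value=51.34 rpm

Convert throughput: Q = 118.1 kg/h = 118.1/3600 = 0.0328056 kg/s
Mean residence time: t_res = M/Q_s = 5.71 kg / 0.0328056 kg/s = 174.056 s
Convert to metres: D = 0.0531 m, h = 0.00978 m
ΔT_a = T_lim − T_in = 301.5 − 214.1 = 87.4 K
γ̇_max² = ΔT_a·ρ·cp / (η·t_res) = [87.4 × 1175 × 1854] / [5135 × 174.056] = 213.025 s⁻²
γ̇_max = sqrt(213.025) = 14.5954 s⁻¹
N_max = γ̇_max h / (πD) = 14.5954·0.00978/(π·0.0531) = 0.855676 rev/s → ×60 = 51.3406 rpm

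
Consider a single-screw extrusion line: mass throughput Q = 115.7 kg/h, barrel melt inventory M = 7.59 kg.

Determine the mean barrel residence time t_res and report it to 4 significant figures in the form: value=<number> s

Q_s = Q / 3600 = 115.7 / 3600 = 0.0321389 kg/s
t_res = M / Q_s = 7.59 / 0.0321389 = 236.162 s

value=236.2 s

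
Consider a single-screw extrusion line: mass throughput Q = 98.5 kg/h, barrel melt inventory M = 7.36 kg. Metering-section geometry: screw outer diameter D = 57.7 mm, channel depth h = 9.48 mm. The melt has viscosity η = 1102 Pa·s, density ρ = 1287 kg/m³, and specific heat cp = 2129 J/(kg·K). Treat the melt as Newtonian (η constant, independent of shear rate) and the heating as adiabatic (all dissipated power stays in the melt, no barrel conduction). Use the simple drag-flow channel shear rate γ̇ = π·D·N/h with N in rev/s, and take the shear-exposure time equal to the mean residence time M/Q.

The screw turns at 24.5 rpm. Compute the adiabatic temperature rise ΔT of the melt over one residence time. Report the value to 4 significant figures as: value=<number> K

Q_s = Q / 3600 = 98.5 / 3600 = 0.0273611 kg/s
Mean residence time: t_res = M/Q_s = 7.36 kg / 0.0273611 kg/s = 268.995 s
Geometry in metres: D = 57.7 mm → 0.0577 m, h = 9.48 mm → 0.00948 m; screw speed N = 24.5 rpm = 0.408333 rev/s
γ̇ = π·D·N / h = π · 0.0577 · 0.408333 / 0.00948 = 7.80786 s⁻¹
ΔT = η·γ̇²·t_res / (ρ·cp) = 1102 · (7.80786)² · 268.995 / (1287 · 2129) = 6.59532 K

value=6.595 K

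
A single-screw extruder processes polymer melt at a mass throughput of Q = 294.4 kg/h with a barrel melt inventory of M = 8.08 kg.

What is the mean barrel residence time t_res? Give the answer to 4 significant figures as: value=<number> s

value=98.80 s

Throughput in SI: Q_s = 294.4 kg/h ÷ 3600 s/h = 0.0817778 kg/s
t_res = M / Q_s = 8.08 ÷ 0.0817778 = 98.8043 s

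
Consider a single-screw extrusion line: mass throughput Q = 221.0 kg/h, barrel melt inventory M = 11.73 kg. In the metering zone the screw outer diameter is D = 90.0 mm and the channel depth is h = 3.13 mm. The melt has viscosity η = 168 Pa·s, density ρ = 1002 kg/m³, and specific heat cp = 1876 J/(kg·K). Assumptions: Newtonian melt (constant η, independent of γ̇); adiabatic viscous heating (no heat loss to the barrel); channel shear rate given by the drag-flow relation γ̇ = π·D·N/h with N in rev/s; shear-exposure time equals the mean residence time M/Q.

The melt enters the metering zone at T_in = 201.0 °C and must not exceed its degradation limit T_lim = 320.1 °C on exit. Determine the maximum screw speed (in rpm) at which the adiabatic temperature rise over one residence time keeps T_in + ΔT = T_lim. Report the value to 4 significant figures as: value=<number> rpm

value=55.47 rpm

Convert throughput: Q = 221.0 kg/h = 221.0/3600 = 0.0613889 kg/s
t_res = M / Q_s = 11.73 / 0.0613889 = 191.077 s
Geometry in SI: D = 90.0 mm → 0.09 m, h = 3.13 mm → 0.00313 m
Allowable rise: ΔT_a = T_lim − T_in = 320.1 − 201.0 = 119.1 K
Invert ΔT = ηγ̇²t_res/(ρcp) for γ̇: γ̇_max² = ΔT_a ρ cp / (η t_res) = 119.1·1002·1876 / (168·191.077) = 6974.21 s⁻²
γ̇_max = √6974.21 = 83.5117 s⁻¹
Solve γ̇ = πDN/h for N: N_max = γ̇_max·h/(π·D) = 83.5117 × 0.00313 / (π × 0.09) = 0.924484 rev/s = 55.469 rpm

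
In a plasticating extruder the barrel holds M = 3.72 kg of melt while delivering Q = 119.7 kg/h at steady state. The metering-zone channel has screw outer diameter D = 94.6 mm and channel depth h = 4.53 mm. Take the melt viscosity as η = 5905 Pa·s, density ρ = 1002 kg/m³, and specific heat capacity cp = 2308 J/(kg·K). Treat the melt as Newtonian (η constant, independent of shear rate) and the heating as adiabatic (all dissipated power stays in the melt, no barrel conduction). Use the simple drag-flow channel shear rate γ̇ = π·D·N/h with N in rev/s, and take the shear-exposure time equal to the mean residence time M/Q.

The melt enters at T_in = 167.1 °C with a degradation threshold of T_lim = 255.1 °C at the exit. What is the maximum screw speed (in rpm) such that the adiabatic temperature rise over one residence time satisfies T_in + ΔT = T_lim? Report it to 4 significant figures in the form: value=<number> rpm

Convert throughput: Q = 119.7 kg/h = 119.7/3600 = 0.03325 kg/s
Mean residence time: t_res = M/Q_s = 3.72 kg / 0.03325 kg/s = 111.88 s
D = 94.6 mm = 0.0946 m;  h = 4.53 mm = 0.00453 m
ΔT_a = T_lim − T_in = 255.1 − 167.1 = 88 K
Invert ΔT = ηγ̇²t_res/(ρcp) for γ̇: γ̇_max² = ΔT_a ρ cp / (η t_res) = 88·1002·2308 / (5905·111.88) = 308.046 s⁻²
γ̇_max = √308.046 = 17.5512 s⁻¹
N_max = γ̇_max h / (πD) = 17.5512·0.00453/(π·0.0946) = 0.267525 rev/s → ×60 = 16.0515 rpm

value=16.05 rpm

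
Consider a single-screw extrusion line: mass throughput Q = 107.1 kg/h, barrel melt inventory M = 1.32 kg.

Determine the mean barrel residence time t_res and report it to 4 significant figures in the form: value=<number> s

value=44.37 s

Convert throughput: Q = 107.1 kg/h = 107.1/3600 = 0.02975 kg/s
t_res = M / Q_s = 1.32 / 0.02975 = 44.3697 s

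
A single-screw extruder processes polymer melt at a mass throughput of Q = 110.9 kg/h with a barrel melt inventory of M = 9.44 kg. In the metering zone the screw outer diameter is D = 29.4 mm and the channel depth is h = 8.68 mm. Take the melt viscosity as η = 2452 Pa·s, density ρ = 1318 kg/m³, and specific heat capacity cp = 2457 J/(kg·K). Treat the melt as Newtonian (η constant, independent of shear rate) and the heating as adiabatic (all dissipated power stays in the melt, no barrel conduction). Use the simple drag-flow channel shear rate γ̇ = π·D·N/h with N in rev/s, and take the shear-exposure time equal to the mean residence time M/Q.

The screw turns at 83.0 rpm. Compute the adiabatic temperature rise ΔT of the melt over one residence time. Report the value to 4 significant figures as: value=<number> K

Throughput in SI: Q_s = 110.9 kg/h ÷ 3600 s/h = 0.0308056 kg/s
t_res = M / Q_s = 9.44 ÷ 0.0308056 = 306.438 s
D = 29.4 mm = 0.0294 m;  h = 8.68 mm = 0.00868 m;  N = 83.0 rpm / 60 = 1.38333 rev/s
Shear rate: γ̇ = πDN/h = π·0.0294·1.38333/0.00868 = 14.7199 s⁻¹
Adiabatic rise: ΔT = η γ̇² t_res / (ρ cp) = 2452·(14.7199)²·306.438 / (1318·2457) = 50.2749 K

value=50.27 K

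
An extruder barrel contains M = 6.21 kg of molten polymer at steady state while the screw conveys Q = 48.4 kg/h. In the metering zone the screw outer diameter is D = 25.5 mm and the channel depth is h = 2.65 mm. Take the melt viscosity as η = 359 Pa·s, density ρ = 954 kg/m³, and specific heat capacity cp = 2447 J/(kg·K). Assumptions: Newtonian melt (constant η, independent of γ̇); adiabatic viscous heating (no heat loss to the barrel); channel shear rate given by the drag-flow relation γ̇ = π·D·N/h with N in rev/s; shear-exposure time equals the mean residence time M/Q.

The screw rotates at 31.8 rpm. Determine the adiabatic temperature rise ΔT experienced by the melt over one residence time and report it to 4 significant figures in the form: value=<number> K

value=18.23 K

Q_s = Q / 3600 = 48.4 / 3600 = 0.0134444 kg/s
t_res = M / Q_s = 6.21 / 0.0134444 = 461.901 s
D = 25.5 mm = 0.0255 m;  h = 2.65 mm = 0.00265 m;  N = 31.8 rpm / 60 = 0.53 rev/s
γ̇ = π D N / h = (π)(0.0255)(0.53) / 0.00265 = 16.0221 s⁻¹
Adiabatic rise: ΔT = η γ̇² t_res / (ρ cp) = 359·(16.0221)²·461.901 / (954·2447) = 18.2348 K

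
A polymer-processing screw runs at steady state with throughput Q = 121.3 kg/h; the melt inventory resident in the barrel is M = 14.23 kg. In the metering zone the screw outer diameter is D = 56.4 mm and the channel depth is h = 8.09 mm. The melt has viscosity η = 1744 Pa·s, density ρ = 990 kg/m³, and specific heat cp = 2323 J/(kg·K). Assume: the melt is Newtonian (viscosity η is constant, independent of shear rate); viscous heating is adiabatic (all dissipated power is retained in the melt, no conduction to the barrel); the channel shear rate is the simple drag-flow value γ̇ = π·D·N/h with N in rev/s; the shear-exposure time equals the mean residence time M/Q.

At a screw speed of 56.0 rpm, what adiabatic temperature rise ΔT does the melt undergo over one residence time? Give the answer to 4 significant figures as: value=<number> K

value=133.8 K

Convert throughput: Q = 121.3 kg/h = 121.3/3600 = 0.0336944 kg/s
t_res = M / Q_s = 14.23 / 0.0336944 = 422.325 s
Geometry in metres: D = 56.4 mm → 0.0564 m, h = 8.09 mm → 0.00809 m; screw speed N = 56.0 rpm = 0.933333 rev/s
Shear rate: γ̇ = πDN/h = π·0.0564·0.933333/0.00809 = 20.4417 s⁻¹
Adiabatic rise: ΔT = η γ̇² t_res / (ρ cp) = 1744·(20.4417)²·422.325 / (990·2323) = 133.827 K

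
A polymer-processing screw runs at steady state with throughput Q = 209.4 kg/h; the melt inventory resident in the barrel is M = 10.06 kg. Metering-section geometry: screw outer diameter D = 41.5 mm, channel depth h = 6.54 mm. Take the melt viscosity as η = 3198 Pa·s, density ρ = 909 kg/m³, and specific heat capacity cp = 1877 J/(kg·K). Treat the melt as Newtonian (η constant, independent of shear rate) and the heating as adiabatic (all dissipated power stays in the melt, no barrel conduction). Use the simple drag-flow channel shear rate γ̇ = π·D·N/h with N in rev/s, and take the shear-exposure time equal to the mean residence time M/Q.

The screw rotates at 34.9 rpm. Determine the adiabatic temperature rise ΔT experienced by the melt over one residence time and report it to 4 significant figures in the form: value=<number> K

value=43.59 K

Throughput in SI: Q_s = 209.4 kg/h ÷ 3600 s/h = 0.0581667 kg/s
Mean residence time: t_res = M/Q_s = 10.06 kg / 0.0581667 kg/s = 172.951 s
D = 41.5 mm = 0.0415 m;  h = 6.54 mm = 0.00654 m;  N = 34.9 rpm / 60 = 0.581667 rev/s
γ̇ = π·D·N / h = π · 0.0415 · 0.581667 / 0.00654 = 11.5956 s⁻¹
ΔT = η·γ̇²·t_res / (ρ·cp) = 3198 · (11.5956)² · 172.951 / (909 · 1877) = 43.5876 K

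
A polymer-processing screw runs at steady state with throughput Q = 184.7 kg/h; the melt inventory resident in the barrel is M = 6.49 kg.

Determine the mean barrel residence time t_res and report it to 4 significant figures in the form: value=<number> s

value=126.5 s

Throughput in SI: Q_s = 184.7 kg/h ÷ 3600 s/h = 0.0513056 kg/s
t_res = M / Q_s = 6.49 ÷ 0.0513056 = 126.497 s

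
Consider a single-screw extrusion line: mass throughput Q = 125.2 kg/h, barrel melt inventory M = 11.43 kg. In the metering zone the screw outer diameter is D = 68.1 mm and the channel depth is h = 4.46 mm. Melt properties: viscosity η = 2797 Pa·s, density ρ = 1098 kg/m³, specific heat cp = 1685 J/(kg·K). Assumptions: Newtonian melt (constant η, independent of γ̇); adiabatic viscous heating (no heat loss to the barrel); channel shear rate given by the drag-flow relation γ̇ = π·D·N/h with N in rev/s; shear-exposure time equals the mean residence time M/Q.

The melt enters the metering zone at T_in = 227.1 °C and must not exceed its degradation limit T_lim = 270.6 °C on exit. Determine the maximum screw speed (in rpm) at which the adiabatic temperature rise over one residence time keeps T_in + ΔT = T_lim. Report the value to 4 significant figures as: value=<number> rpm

value=11.70 rpm

Throughput in SI: Q_s = 125.2 kg/h ÷ 3600 s/h = 0.0347778 kg/s
Mean residence time: t_res = M/Q_s = 11.43 kg / 0.0347778 kg/s = 328.658 s
Convert to metres: D = 0.0681 m, h = 0.00446 m
ΔT_a = T_lim − T_in = 270.6 − 227.1 = 43.5 K
Invert ΔT = ηγ̇²t_res/(ρcp) for γ̇: γ̇_max² = ΔT_a ρ cp / (η t_res) = 43.5·1098·1685 / (2797·328.658) = 87.5497 s⁻²
Take the square root: γ̇_max = √(87.5497) = 9.3568 s⁻¹
N_max = γ̇_max h / (πD) = 9.3568·0.00446/(π·0.0681) = 0.195059 rev/s → ×60 = 11.7035 rpm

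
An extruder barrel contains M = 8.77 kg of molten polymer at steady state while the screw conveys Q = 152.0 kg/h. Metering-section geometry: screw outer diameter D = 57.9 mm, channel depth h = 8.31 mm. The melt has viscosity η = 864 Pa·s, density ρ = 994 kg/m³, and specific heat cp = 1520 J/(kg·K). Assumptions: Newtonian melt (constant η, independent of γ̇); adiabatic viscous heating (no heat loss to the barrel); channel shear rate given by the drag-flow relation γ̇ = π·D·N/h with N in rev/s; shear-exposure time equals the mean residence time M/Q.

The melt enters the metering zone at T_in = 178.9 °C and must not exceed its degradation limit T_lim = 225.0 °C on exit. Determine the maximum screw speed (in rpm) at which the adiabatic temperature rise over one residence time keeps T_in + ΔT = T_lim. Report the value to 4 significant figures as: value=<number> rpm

Convert throughput: Q = 152.0 kg/h = 152.0/3600 = 0.0422222 kg/s
t_res = M / Q_s = 8.77 ÷ 0.0422222 = 207.711 s
Convert to metres: D = 0.0579 m, h = 0.00831 m
Allowable rise: ΔT_a = T_lim − T_in = 225.0 − 178.9 = 46.1 K
γ̇_max² = ΔT_a·ρ·cp/(η·t_res) = 46.1·994·1520/(864·207.711) = 388.113 s⁻²
γ̇_max = √388.113 = 19.7006 s⁻¹
N_max = γ̇_max h / (πD) = 19.7006·0.00831/(π·0.0579) = 0.900019 rev/s → ×60 = 54.0012 rpm

value=54.00 rpm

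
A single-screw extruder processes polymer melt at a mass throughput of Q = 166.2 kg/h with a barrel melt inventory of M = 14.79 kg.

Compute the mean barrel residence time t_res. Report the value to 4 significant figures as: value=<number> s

value=320.4 s

Q_s = Q / 3600 = 166.2 / 3600 = 0.0461667 kg/s
Mean residence time: t_res = M/Q_s = 14.79 kg / 0.0461667 kg/s = 320.361 s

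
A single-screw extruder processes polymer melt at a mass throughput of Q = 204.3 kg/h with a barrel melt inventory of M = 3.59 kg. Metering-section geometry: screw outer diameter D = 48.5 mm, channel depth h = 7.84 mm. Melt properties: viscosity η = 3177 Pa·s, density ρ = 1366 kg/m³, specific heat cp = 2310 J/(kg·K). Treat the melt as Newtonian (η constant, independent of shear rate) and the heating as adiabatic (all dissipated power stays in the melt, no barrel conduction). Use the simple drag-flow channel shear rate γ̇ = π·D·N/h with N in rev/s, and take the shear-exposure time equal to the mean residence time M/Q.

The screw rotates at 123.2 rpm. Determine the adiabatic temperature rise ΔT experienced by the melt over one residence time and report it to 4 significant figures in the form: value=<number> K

value=101.4 K

Throughput in SI: Q_s = 204.3 kg/h ÷ 3600 s/h = 0.05675 kg/s
t_res = M / Q_s = 3.59 / 0.05675 = 63.2599 s
Geometry in metres: D = 48.5 mm → 0.0485 m, h = 7.84 mm → 0.00784 m; screw speed N = 123.2 rpm = 2.05333 rev/s
γ̇ = π D N / h = (π)(0.0485)(2.05333) / 0.00784 = 39.9057 s⁻¹
ΔT = η·γ̇²·t_res / (ρ·cp) = 3177 · (39.9057)² · 63.2599 / (1366 · 2310) = 101.427 K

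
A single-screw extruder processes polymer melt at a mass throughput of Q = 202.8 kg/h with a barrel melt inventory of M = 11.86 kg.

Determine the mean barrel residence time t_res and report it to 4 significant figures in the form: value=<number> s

Throughput in SI: Q_s = 202.8 kg/h ÷ 3600 s/h = 0.0563333 kg/s
Mean residence time: t_res = M/Q_s = 11.86 kg / 0.0563333 kg/s = 210.533 s

value=210.5 s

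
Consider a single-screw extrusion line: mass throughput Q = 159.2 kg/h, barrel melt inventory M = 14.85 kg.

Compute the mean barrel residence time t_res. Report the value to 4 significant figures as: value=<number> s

Convert throughput: Q = 159.2 kg/h = 159.2/3600 = 0.0442222 kg/s
Mean residence time: t_res = M/Q_s = 14.85 kg / 0.0442222 kg/s = 335.804 s

value=335.8 s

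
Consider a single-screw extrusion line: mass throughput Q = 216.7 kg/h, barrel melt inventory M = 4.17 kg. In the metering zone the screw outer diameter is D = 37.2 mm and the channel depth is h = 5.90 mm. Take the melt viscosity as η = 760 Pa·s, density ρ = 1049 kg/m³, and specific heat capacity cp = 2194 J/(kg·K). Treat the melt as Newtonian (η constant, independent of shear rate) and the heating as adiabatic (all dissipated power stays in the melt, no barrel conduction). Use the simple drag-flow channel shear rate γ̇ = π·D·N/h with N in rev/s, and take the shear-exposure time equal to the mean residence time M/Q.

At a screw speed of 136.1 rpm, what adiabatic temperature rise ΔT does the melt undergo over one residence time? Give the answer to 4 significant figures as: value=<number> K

Throughput in SI: Q_s = 216.7 kg/h ÷ 3600 s/h = 0.0601944 kg/s
t_res = M / Q_s = 4.17 ÷ 0.0601944 = 69.2755 s
Convert to SI: D = 0.0372 m, h = 0.0059 m, N = 136.1/60 = 2.26833 rev/s
γ̇ = π D N / h = (π)(0.0372)(2.26833) / 0.0059 = 44.9312 s⁻¹
ΔT = η·γ̇²·t_res / (ρ·cp) = 760 · (44.9312)² · 69.2755 / (1049 · 2194) = 46.1824 K

value=46.18 K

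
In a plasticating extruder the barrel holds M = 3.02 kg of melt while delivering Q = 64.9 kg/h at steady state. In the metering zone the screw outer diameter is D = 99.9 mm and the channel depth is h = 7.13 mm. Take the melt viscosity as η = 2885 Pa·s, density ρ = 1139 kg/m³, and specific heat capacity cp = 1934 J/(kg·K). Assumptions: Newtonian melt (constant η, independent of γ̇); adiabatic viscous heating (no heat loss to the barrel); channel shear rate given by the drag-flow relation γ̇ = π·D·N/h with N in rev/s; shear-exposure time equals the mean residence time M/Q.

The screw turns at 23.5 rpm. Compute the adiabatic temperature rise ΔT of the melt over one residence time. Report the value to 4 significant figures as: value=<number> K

value=65.21 K

Q_s = Q / 3600 = 64.9 / 3600 = 0.0180278 kg/s
t_res = M / Q_s = 3.02 ÷ 0.0180278 = 167.519 s
D = 99.9 mm = 0.0999 m;  h = 7.13 mm = 0.00713 m;  N = 23.5 rpm / 60 = 0.391667 rev/s
Shear rate: γ̇ = πDN/h = π·0.0999·0.391667/0.00713 = 17.2402 s⁻¹
ΔT = η·γ̇²·t_res/(ρ·cp) = [2885 × 17.2402² × 167.519] / [1139 × 1934] = 65.2102 K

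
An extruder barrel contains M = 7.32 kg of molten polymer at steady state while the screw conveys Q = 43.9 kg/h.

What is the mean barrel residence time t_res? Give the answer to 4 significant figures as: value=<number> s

value=600.3 s

Convert throughput: Q = 43.9 kg/h = 43.9/3600 = 0.0121944 kg/s
t_res = M / Q_s = 7.32 / 0.0121944 = 600.273 s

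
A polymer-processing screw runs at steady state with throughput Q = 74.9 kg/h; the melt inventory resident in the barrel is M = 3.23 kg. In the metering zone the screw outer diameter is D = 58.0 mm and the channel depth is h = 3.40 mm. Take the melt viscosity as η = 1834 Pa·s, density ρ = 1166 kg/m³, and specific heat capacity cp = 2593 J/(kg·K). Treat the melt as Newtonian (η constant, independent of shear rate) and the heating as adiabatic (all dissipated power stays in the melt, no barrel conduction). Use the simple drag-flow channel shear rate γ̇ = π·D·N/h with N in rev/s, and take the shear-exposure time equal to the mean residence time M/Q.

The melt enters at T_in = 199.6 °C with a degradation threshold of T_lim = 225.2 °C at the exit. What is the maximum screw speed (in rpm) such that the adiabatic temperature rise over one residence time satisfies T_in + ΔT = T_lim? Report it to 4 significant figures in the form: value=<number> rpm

Convert throughput: Q = 74.9 kg/h = 74.9/3600 = 0.0208056 kg/s
Mean residence time: t_res = M/Q_s = 3.23 kg / 0.0208056 kg/s = 155.247 s
Convert to metres: D = 0.058 m, h = 0.0034 m
ΔT_a = T_lim − T_in = 225.2 − 199.6 = 25.6 K
γ̇_max² = ΔT_a·ρ·cp/(η·t_res) = 25.6·1166·2593/(1834·155.247) = 271.843 s⁻²
Take the square root: γ̇_max = √(271.843) = 16.4877 s⁻¹
N_max = γ̇_max·h / (π·D) = 16.4877 · 0.0034 / (π · 0.058) = 0.307652 rev/s = 18.4591 rpm

value=18.46 rpm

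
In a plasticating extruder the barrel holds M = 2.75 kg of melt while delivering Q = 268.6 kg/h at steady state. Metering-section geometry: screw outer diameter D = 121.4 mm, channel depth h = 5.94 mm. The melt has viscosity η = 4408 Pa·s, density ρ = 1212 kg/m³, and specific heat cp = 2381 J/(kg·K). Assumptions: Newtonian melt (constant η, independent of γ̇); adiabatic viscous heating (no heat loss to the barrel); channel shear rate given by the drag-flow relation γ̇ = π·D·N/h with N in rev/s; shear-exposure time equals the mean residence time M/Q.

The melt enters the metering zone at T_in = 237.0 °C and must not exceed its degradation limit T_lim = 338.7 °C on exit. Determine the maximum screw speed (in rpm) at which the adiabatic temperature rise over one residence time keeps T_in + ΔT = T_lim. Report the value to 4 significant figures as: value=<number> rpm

value=39.72 rpm

Convert throughput: Q = 268.6 kg/h = 268.6/3600 = 0.0746111 kg/s
t_res = M / Q_s = 2.75 ÷ 0.0746111 = 36.8578 s
Convert to metres: D = 0.1214 m, h = 0.00594 m
ΔT_a = T_lim − T_in = 338.7 °C − 237.0 °C = 101.7 K
Invert ΔT = ηγ̇²t_res/(ρcp) for γ̇: γ̇_max² = ΔT_a ρ cp / (η t_res) = 101.7·1212·2381 / (4408·36.8578) = 1806.39 s⁻²
γ̇_max = √1806.39 = 42.5017 s⁻¹
Solve γ̇ = πDN/h for N: N_max = γ̇_max·h/(π·D) = 42.5017 × 0.00594 / (π × 0.1214) = 0.661948 rev/s = 39.7169 rpm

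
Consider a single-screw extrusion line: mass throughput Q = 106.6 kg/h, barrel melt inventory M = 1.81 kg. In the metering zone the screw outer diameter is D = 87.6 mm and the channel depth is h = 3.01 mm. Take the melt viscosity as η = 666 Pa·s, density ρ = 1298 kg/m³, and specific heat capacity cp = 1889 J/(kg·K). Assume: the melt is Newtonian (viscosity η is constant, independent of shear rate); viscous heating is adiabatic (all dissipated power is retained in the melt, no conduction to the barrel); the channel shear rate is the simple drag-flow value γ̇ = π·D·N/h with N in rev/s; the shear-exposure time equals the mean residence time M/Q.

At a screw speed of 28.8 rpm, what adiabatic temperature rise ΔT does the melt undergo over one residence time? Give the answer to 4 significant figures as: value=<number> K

Throughput in SI: Q_s = 106.6 kg/h ÷ 3600 s/h = 0.0296111 kg/s
t_res = M / Q_s = 1.81 / 0.0296111 = 61.1257 s
Geometry in metres: D = 87.6 mm → 0.0876 m, h = 3.01 mm → 0.00301 m; screw speed N = 28.8 rpm = 0.48 rev/s
γ̇ = π D N / h = (π)(0.0876)(0.48) / 0.00301 = 43.8863 s⁻¹
ΔT = η·γ̇²·t_res / (ρ·cp) = 666 · (43.8863)² · 61.1257 / (1298 · 1889) = 31.9778 K

value=31.98 K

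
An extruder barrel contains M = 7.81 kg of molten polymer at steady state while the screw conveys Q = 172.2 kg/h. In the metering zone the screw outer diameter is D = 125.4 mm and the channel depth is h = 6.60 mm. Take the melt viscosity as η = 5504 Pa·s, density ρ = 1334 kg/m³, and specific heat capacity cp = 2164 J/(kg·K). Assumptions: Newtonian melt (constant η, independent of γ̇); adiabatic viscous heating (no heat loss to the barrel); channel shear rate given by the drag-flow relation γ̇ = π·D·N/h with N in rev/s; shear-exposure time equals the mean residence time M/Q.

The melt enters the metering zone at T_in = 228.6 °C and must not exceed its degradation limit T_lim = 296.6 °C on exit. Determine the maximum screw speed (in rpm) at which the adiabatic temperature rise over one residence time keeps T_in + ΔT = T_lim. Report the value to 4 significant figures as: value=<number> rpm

Convert throughput: Q = 172.2 kg/h = 172.2/3600 = 0.0478333 kg/s
Mean residence time: t_res = M/Q_s = 7.81 kg / 0.0478333 kg/s = 163.275 s
D = 125.4 mm = 0.1254 m;  h = 6.60 mm = 0.0066 m
Allowable rise: ΔT_a = T_lim − T_in = 296.6 − 228.6 = 68 K
Invert ΔT = ηγ̇²t_res/(ρcp) for γ̇: γ̇_max² = ΔT_a ρ cp / (η t_res) = 68·1334·2164 / (5504·163.275) = 218.435 s⁻²
Take the square root: γ̇_max = √(218.435) = 14.7796 s⁻¹
N_max = γ̇_max·h / (π·D) = 14.7796 · 0.0066 / (π · 0.1254) = 0.247604 rev/s = 14.8563 rpm

value=14.86 rpm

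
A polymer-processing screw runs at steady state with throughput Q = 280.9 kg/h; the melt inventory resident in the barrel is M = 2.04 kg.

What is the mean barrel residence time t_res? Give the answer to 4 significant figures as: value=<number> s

value=26.14 s

Throughput in SI: Q_s = 280.9 kg/h ÷ 3600 s/h = 0.0780278 kg/s
t_res = M / Q_s = 2.04 ÷ 0.0780278 = 26.1445 s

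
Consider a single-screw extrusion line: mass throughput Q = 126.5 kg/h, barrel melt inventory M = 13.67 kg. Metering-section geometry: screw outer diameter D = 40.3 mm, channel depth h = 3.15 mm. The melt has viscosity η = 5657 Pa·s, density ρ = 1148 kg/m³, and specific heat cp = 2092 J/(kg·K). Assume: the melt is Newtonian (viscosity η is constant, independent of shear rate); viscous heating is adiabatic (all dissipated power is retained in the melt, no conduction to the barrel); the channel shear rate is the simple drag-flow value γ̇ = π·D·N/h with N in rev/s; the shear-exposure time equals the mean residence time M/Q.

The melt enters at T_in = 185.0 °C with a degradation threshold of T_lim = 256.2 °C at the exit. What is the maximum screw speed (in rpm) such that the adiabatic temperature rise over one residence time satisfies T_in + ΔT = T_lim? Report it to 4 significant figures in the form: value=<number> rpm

Throughput in SI: Q_s = 126.5 kg/h ÷ 3600 s/h = 0.0351389 kg/s
Mean residence time: t_res = M/Q_s = 13.67 kg / 0.0351389 kg/s = 389.028 s
Geometry in SI: D = 40.3 mm → 0.0403 m, h = 3.15 mm → 0.00315 m
ΔT_a = T_lim − T_in = 256.2 °C − 185.0 °C = 71.2 K
γ̇_max² = ΔT_a·ρ·cp/(η·t_res) = 71.2·1148·2092/(5657·389.028) = 77.6993 s⁻²
γ̇_max = √77.6993 = 8.81472 s⁻¹
Solve γ̇ = πDN/h for N: N_max = γ̇_max·h/(π·D) = 8.81472 × 0.00315 / (π × 0.0403) = 0.219313 rev/s = 13.1588 rpm

value=13.16 rpm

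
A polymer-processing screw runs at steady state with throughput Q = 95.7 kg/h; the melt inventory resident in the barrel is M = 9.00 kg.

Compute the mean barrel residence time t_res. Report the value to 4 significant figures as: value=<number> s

Q_s = Q / 3600 = 95.7 / 3600 = 0.0265833 kg/s
Mean residence time: t_res = M/Q_s = 9.00 kg / 0.0265833 kg/s = 338.558 s

value=338.6 s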